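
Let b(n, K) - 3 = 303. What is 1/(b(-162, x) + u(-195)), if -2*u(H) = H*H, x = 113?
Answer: -2/37413 ≈ -5.3457e-5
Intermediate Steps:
b(n, K) = 306 (b(n, K) = 3 + 303 = 306)
u(H) = -H²/2 (u(H) = -H*H/2 = -H²/2)
1/(b(-162, x) + u(-195)) = 1/(306 - ½*(-195)²) = 1/(306 - ½*38025) = 1/(306 - 38025/2) = 1/(-37413/2) = -2/37413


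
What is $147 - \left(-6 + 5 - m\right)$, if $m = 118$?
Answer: $266$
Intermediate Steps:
$147 - \left(-6 + 5 - m\right) = 147 + \left(118 - \left(-6 + 1 \cdot 5\right)\right) = 147 + \left(118 - \left(-6 + 5\right)\right) = 147 + \left(118 - -1\right) = 147 + \left(118 + 1\right) = 147 + 119 = 266$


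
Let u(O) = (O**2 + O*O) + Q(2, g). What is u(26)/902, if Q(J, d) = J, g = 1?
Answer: 677/451 ≈ 1.5011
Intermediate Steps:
u(O) = 2 + 2*O**2 (u(O) = (O**2 + O*O) + 2 = (O**2 + O**2) + 2 = 2*O**2 + 2 = 2 + 2*O**2)
u(26)/902 = (2 + 2*26**2)/902 = (2 + 2*676)*(1/902) = (2 + 1352)*(1/902) = 1354*(1/902) = 677/451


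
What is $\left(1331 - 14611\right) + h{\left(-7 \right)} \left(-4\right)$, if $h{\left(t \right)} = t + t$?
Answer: $-13224$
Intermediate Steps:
$h{\left(t \right)} = 2 t$
$\left(1331 - 14611\right) + h{\left(-7 \right)} \left(-4\right) = \left(1331 - 14611\right) + 2 \left(-7\right) \left(-4\right) = -13280 - -56 = -13280 + 56 = -13224$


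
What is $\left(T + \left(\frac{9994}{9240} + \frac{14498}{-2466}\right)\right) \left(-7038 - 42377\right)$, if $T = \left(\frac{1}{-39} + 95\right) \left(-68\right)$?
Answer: $\frac{1576716916996387}{4936932} \approx 3.1937 \cdot 10^{8}$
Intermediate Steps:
$T = - \frac{251872}{39}$ ($T = \left(- \frac{1}{39} + 95\right) \left(-68\right) = \frac{3704}{39} \left(-68\right) = - \frac{251872}{39} \approx -6458.3$)
$\left(T + \left(\frac{9994}{9240} + \frac{14498}{-2466}\right)\right) \left(-7038 - 42377\right) = \left(- \frac{251872}{39} + \left(\frac{9994}{9240} + \frac{14498}{-2466}\right)\right) \left(-7038 - 42377\right) = \left(- \frac{251872}{39} + \left(9994 \cdot \frac{1}{9240} + 14498 \left(- \frac{1}{2466}\right)\right)\right) \left(-49415\right) = \left(- \frac{251872}{39} + \left(\frac{4997}{4620} - \frac{7249}{1233}\right)\right) \left(-49415\right) = \left(- \frac{251872}{39} - \frac{9109693}{1898820}\right) \left(-49415\right) = \left(- \frac{159538289689}{24684660}\right) \left(-49415\right) = \frac{1576716916996387}{4936932}$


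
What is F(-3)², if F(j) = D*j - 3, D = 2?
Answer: 81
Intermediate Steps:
F(j) = -3 + 2*j (F(j) = 2*j - 3 = -3 + 2*j)
F(-3)² = (-3 + 2*(-3))² = (-3 - 6)² = (-9)² = 81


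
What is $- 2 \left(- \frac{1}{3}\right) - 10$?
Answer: $- \frac{28}{3} \approx -9.3333$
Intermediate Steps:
$- 2 \left(- \frac{1}{3}\right) - 10 = - 2 \left(\left(-1\right) \frac{1}{3}\right) - 10 = \left(-2\right) \left(- \frac{1}{3}\right) - 10 = \frac{2}{3} - 10 = - \frac{28}{3}$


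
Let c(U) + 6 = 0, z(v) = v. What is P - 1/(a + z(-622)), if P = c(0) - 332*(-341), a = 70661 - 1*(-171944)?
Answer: 27393927497/241983 ≈ 1.1321e+5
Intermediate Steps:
c(U) = -6 (c(U) = -6 + 0 = -6)
a = 242605 (a = 70661 + 171944 = 242605)
P = 113206 (P = -6 - 332*(-341) = -6 + 113212 = 113206)
P - 1/(a + z(-622)) = 113206 - 1/(242605 - 622) = 113206 - 1/241983 = 27393927497/241983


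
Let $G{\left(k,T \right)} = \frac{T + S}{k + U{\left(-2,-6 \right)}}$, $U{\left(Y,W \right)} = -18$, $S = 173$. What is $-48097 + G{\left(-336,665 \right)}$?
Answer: $- \frac{8513588}{177} \approx -48099.0$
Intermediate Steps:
$G{\left(k,T \right)} = \frac{173 + T}{-18 + k}$ ($G{\left(k,T \right)} = \frac{T + 173}{k - 18} = \frac{173 + T}{-18 + k}$)
$-48097 + G{\left(-336,665 \right)} = -48097 + \frac{173 + 665}{-18 - 336} = -48097 + \frac{1}{-354} \cdot 838 = -48097 - \frac{419}{177} = - \frac{8513588}{177}$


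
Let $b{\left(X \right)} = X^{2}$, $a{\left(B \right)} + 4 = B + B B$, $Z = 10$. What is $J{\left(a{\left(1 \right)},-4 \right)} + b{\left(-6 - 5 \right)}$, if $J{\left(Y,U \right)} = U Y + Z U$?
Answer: $89$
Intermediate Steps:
$a{\left(B \right)} = -4 + B + B^{2}$ ($a{\left(B \right)} = -4 + \left(B + B B\right) = -4 + \left(B + B^{2}\right) = -4 + B + B^{2}$)
$J{\left(Y,U \right)} = 10 U + U Y$ ($J{\left(Y,U \right)} = U Y + 10 U = 10 U + U Y$)
$J{\left(a{\left(1 \right)},-4 \right)} + b{\left(-6 - 5 \right)} = - 4 \left(10 + \left(-4 + 1 + 1^{2}\right)\right) + \left(-6 - 5\right)^{2} = - 4 \left(10 + \left(-4 + 1 + 1\right)\right) + \left(-11\right)^{2} = - 4 \left(10 - 2\right) + 121 = \left(-4\right) 8 + 121 = -32 + 121 = 89$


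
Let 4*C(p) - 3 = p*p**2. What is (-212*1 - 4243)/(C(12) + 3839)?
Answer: -17820/17087 ≈ -1.0429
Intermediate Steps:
C(p) = 3/4 + p**3/4 (C(p) = 3/4 + (p*p**2)/4 = 3/4 + p**3/4)
(-212*1 - 4243)/(C(12) + 3839) = (-212*1 - 4243)/((3/4 + (1/4)*12**3) + 3839) = (-212 - 4243)/((3/4 + (1/4)*1728) + 3839) = -4455/((3/4 + 432) + 3839) = -4455/(1731/4 + 3839) = -4455/17087/4 = -4455*4/17087 = -17820/17087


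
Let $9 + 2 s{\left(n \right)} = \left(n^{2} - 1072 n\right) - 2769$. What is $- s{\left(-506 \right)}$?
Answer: $-397845$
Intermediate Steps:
$s{\left(n \right)} = -1389 + \frac{n^{2}}{2} - 536 n$ ($s{\left(n \right)} = - \frac{9}{2} + \frac{\left(n^{2} - 1072 n\right) - 2769}{2} = - \frac{9}{2} + \frac{-2769 + n^{2} - 1072 n}{2} = - \frac{9}{2} - \left(\frac{2769}{2} + 536 n - \frac{n^{2}}{2}\right) = -1389 + \frac{n^{2}}{2} - 536 n$)
$- s{\left(-506 \right)} = - (-1389 + \frac{\left(-506\right)^{2}}{2} - -271216) = - (-1389 + \frac{1}{2} \cdot 256036 + 271216) = - (-1389 + 128018 + 271216) = \left(-1\right) 397845 = -397845$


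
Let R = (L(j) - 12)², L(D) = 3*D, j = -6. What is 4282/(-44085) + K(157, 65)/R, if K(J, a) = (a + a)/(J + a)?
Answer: -5665417/58721220 ≈ -0.096480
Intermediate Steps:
K(J, a) = 2*a/(J + a) (K(J, a) = (2*a)/(J + a) = 2*a/(J + a))
R = 900 (R = (3*(-6) - 12)² = (-18 - 12)² = (-30)² = 900)
4282/(-44085) + K(157, 65)/R = 4282/(-44085) + (2*65/(157 + 65))/900 = 4282*(-1/44085) + (2*65/222)*(1/900) = -4282/44085 + (2*65*(1/222))*(1/900) = -4282/44085 + (65/111)*(1/900) = -4282/44085 + 13/19980 = -5665417/58721220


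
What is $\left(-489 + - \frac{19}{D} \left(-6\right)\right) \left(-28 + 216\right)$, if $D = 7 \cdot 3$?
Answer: $- \frac{636380}{7} \approx -90911.0$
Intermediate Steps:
$D = 21$
$\left(-489 + - \frac{19}{D} \left(-6\right)\right) \left(-28 + 216\right) = \left(-489 + - \frac{19}{21} \left(-6\right)\right) \left(-28 + 216\right) = \left(-489 + \left(-19\right) \frac{1}{21} \left(-6\right)\right) 188 = \left(-489 - - \frac{38}{7}\right) 188 = \left(-489 + \frac{38}{7}\right) 188 = \left(- \frac{3385}{7}\right) 188 = - \frac{636380}{7}$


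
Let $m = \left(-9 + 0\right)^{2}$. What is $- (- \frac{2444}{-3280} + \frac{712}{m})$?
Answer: $- \frac{633331}{66420} \approx -9.5352$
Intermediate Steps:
$m = 81$ ($m = \left(-9\right)^{2} = 81$)
$- (- \frac{2444}{-3280} + \frac{712}{m}) = - (- \frac{2444}{-3280} + \frac{712}{81}) = - (\left(-2444\right) \left(- \frac{1}{3280}\right) + 712 \cdot \frac{1}{81}) = - (\frac{611}{820} + \frac{712}{81}) = \left(-1\right) \frac{633331}{66420} = - \frac{633331}{66420}$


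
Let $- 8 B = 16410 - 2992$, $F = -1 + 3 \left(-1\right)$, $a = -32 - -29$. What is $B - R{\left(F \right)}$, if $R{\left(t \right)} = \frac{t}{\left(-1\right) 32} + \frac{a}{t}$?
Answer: $- \frac{13425}{8} \approx -1678.1$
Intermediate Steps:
$a = -3$ ($a = -32 + 29 = -3$)
$F = -4$ ($F = -1 - 3 = -4$)
$R{\left(t \right)} = - \frac{3}{t} - \frac{t}{32}$ ($R{\left(t \right)} = \frac{t}{\left(-1\right) 32} - \frac{3}{t} = \frac{t}{-32} - \frac{3}{t} = t \left(- \frac{1}{32}\right) - \frac{3}{t} = - \frac{t}{32} - \frac{3}{t} = - \frac{3}{t} - \frac{t}{32}$)
$B = - \frac{6709}{4}$ ($B = - \frac{16410 - 2992}{8} = \left(- \frac{1}{8}\right) 13418 = - \frac{6709}{4} \approx -1677.3$)
$B - R{\left(F \right)} = - \frac{6709}{4} - \left(- \frac{3}{-4} - - \frac{1}{8}\right) = - \frac{6709}{4} - \left(\left(-3\right) \left(- \frac{1}{4}\right) + \frac{1}{8}\right) = - \frac{6709}{4} - \left(\frac{3}{4} + \frac{1}{8}\right) = - \frac{6709}{4} - \frac{7}{8} = - \frac{13425}{8}$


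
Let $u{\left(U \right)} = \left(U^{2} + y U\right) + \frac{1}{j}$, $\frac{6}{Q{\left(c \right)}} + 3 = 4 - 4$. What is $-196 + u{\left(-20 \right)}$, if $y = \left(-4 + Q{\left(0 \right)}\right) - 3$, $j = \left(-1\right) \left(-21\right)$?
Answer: $\frac{8065}{21} \approx 384.05$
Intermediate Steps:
$Q{\left(c \right)} = -2$ ($Q{\left(c \right)} = \frac{6}{-3 + \left(4 - 4\right)} = \frac{6}{-3 + 0} = \frac{6}{-3} = 6 \left(- \frac{1}{3}\right) = -2$)
$j = 21$
$y = -9$ ($y = \left(-4 - 2\right) - 3 = -6 - 3 = -9$)
$u{\left(U \right)} = \frac{1}{21} + U^{2} - 9 U$ ($u{\left(U \right)} = \left(U^{2} - 9 U\right) + \frac{1}{21} = \frac{1}{21} + U^{2} - 9 U$)
$-196 + u{\left(-20 \right)} = -196 - \left(- \frac{1}{21} + 20 \left(-9 - 20\right)\right) = -196 + \left(\frac{1}{21} - -580\right) = -196 + \left(\frac{1}{21} + 580\right) = -196 + \frac{12181}{21} = \frac{8065}{21}$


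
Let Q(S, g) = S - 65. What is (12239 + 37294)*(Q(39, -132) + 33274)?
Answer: 1646873184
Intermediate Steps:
Q(S, g) = -65 + S
(12239 + 37294)*(Q(39, -132) + 33274) = (12239 + 37294)*((-65 + 39) + 33274) = 49533*(-26 + 33274) = 49533*33248 = 1646873184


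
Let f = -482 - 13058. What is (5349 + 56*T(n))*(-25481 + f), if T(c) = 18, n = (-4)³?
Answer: -248056497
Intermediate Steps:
n = -64
f = -13540
(5349 + 56*T(n))*(-25481 + f) = (5349 + 56*18)*(-25481 - 13540) = (5349 + 1008)*(-39021) = 6357*(-39021) = -248056497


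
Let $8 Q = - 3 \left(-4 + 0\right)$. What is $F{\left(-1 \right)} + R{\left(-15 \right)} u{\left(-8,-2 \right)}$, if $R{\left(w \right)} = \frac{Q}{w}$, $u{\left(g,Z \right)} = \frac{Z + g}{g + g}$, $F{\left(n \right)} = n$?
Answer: $- \frac{17}{16} \approx -1.0625$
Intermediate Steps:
$u{\left(g,Z \right)} = \frac{Z + g}{2 g}$
$Q = \frac{3}{2}$ ($Q = \frac{\left(-3\right) \left(-4 + 0\right)}{8} = \frac{\left(-3\right) \left(-4\right)}{8} = \frac{1}{8} \cdot 12 = \frac{3}{2} \approx 1.5$)
$R{\left(w \right)} = \frac{3}{2 w}$
$F{\left(-1 \right)} + R{\left(-15 \right)} u{\left(-8,-2 \right)} = -1 + \frac{3}{2 \left(-15\right)} \frac{-2 - 8}{2 \left(-8\right)} = -1 + \frac{3}{2} \left(- \frac{1}{15}\right) \frac{1}{2} \left(- \frac{1}{8}\right) \left(-10\right) = -1 - \frac{1}{16} = - \frac{17}{16}$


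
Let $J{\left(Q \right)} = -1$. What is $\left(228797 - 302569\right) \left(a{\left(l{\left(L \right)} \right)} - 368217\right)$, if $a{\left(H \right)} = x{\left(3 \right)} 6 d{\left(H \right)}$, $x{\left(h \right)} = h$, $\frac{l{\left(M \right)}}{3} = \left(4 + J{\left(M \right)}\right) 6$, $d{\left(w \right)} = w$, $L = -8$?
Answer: $27092398140$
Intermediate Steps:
$l{\left(M \right)} = 54$ ($l{\left(M \right)} = 3 \left(4 - 1\right) 6 = 3 \cdot 3 \cdot 6 = 3 \cdot 18 = 54$)
$a{\left(H \right)} = 18 H$ ($a{\left(H \right)} = 3 \cdot 6 H = 18 H$)
$\left(228797 - 302569\right) \left(a{\left(l{\left(L \right)} \right)} - 368217\right) = \left(228797 - 302569\right) \left(18 \cdot 54 - 368217\right) = - 73772 \left(972 - 368217\right) = \left(-73772\right) \left(-367245\right) = 27092398140$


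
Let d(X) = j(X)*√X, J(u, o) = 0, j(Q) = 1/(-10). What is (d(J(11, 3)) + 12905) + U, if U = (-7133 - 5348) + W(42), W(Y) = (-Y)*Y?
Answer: -1340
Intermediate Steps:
j(Q) = -⅒
W(Y) = -Y²
d(X) = -√X/10
U = -14245 (U = (-7133 - 5348) - 1*42² = -12481 - 1*1764 = -12481 - 1764 = -14245)
(d(J(11, 3)) + 12905) + U = (-√0/10 + 12905) - 14245 = (-⅒*0 + 12905) - 14245 = (0 + 12905) - 14245 = 12905 - 14245 = -1340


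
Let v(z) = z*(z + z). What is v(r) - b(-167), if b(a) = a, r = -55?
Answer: 6217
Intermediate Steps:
v(z) = 2*z**2 (v(z) = z*(2*z) = 2*z**2)
v(r) - b(-167) = 2*(-55)**2 - 1*(-167) = 2*3025 + 167 = 6050 + 167 = 6217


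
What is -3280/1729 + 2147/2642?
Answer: -4953597/4568018 ≈ -1.0844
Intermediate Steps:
-3280/1729 + 2147/2642 = -4953597/4568018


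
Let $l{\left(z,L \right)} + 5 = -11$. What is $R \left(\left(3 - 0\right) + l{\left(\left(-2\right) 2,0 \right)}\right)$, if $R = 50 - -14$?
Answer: $-832$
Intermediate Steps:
$R = 64$ ($R = 50 + 14 = 64$)
$l{\left(z,L \right)} = -16$ ($l{\left(z,L \right)} = -5 - 11 = -16$)
$R \left(\left(3 - 0\right) + l{\left(\left(-2\right) 2,0 \right)}\right) = 64 \left(\left(3 - 0\right) - 16\right) = 64 \left(\left(3 + 0\right) - 16\right) = 64 \left(3 - 16\right) = 64 \left(-13\right) = -832$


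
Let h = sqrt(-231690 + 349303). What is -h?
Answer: -sqrt(117613) ≈ -342.95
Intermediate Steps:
h = sqrt(117613) ≈ 342.95
-h = -sqrt(117613)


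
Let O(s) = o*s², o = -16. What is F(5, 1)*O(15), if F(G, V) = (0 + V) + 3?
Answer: -14400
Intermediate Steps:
F(G, V) = 3 + V (F(G, V) = V + 3 = 3 + V)
O(s) = -16*s²
F(5, 1)*O(15) = (3 + 1)*(-16*15²) = 4*(-16*225) = 4*(-3600) = -14400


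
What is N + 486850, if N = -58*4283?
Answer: 238436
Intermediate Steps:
N = -248414
N + 486850 = -248414 + 486850 = 238436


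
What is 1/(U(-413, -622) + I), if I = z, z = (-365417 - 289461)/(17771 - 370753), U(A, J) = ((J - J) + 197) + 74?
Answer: 25213/6879500 ≈ 0.0036649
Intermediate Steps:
U(A, J) = 271 (U(A, J) = (0 + 197) + 74 = 197 + 74 = 271)
z = 46777/25213 (z = -654878/(-352982) = -654878*(-1/352982) = 46777/25213 ≈ 1.8553)
I = 46777/25213 ≈ 1.8553
1/(U(-413, -622) + I) = 1/(271 + 46777/25213) = 1/(6879500/25213) = 25213/6879500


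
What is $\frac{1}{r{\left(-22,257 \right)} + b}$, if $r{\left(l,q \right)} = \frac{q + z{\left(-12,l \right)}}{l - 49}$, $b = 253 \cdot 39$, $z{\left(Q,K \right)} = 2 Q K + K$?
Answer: $\frac{71}{699794} \approx 0.00010146$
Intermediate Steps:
$z{\left(Q,K \right)} = K + 2 K Q$ ($z{\left(Q,K \right)} = 2 K Q + K = K + 2 K Q$)
$b = 9867$
$r{\left(l,q \right)} = \frac{q - 23 l}{-49 + l}$ ($r{\left(l,q \right)} = \frac{q + l \left(1 + 2 \left(-12\right)\right)}{l - 49} = \frac{q + l \left(1 - 24\right)}{-49 + l} = \frac{q + l \left(-23\right)}{-49 + l} = \frac{q - 23 l}{-49 + l}$)
$\frac{1}{r{\left(-22,257 \right)} + b} = \frac{1}{\frac{257 - -506}{-49 - 22} + 9867} = \frac{1}{\frac{257 + 506}{-71} + 9867} = \frac{1}{\left(- \frac{1}{71}\right) 763 + 9867} = \frac{1}{- \frac{763}{71} + 9867} = \frac{1}{\frac{699794}{71}} = \frac{71}{699794}$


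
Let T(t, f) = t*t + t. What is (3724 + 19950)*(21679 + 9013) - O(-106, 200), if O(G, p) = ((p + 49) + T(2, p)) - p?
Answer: 726602353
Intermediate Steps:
T(t, f) = t + t² (T(t, f) = t² + t = t + t²)
O(G, p) = 55 (O(G, p) = ((p + 49) + 2*(1 + 2)) - p = ((49 + p) + 2*3) - p = ((49 + p) + 6) - p = (55 + p) - p = 55)
(3724 + 19950)*(21679 + 9013) - O(-106, 200) = (3724 + 19950)*(21679 + 9013) - 1*55 = 23674*30692 - 55 = 726602408 - 55 = 726602353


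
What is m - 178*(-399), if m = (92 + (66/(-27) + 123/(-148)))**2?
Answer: 139975685689/1774224 ≈ 78894.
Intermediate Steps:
m = 13966748761/1774224 (m = (92 + (66*(-1/27) + 123*(-1/148)))**2 = (92 + (-22/9 - 123/148))**2 = (92 - 4363/1332)**2 = (118181/1332)**2 = 13966748761/1774224 ≈ 7872.0)
m - 178*(-399) = 13966748761/1774224 - 178*(-399) = 13966748761/1774224 + 71022 = 139975685689/1774224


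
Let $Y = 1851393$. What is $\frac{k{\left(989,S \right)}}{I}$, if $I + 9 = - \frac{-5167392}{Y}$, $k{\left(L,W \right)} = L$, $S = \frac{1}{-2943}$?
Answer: $- \frac{610342559}{3831715} \approx -159.29$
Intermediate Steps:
$S = - \frac{1}{2943} \approx -0.00033979$
$I = - \frac{3831715}{617131}$ ($I = -9 - - \frac{5167392}{1851393} = -9 - \left(-5167392\right) \frac{1}{1851393} = -9 - - \frac{1722464}{617131} = -9 + \frac{1722464}{617131} = - \frac{3831715}{617131} \approx -6.2089$)
$\frac{k{\left(989,S \right)}}{I} = \frac{989}{- \frac{3831715}{617131}} = 989 \left(- \frac{617131}{3831715}\right) = - \frac{610342559}{3831715}$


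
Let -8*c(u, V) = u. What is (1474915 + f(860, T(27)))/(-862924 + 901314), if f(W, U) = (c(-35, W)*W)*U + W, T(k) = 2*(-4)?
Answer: 26285/698 ≈ 37.658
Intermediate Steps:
T(k) = -8
c(u, V) = -u/8
f(W, U) = W + 35*U*W/8 (f(W, U) = ((-⅛*(-35))*W)*U + W = (35*W/8)*U + W = 35*U*W/8 + W = W + 35*U*W/8)
(1474915 + f(860, T(27)))/(-862924 + 901314) = (1474915 + (⅛)*860*(8 + 35*(-8)))/(-862924 + 901314) = (1474915 + (⅛)*860*(8 - 280))/38390 = (1474915 + (⅛)*860*(-272))*(1/38390) = (1474915 - 29240)*(1/38390) = 1445675*(1/38390) = 26285/698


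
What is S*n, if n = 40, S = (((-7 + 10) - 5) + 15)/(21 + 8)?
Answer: 520/29 ≈ 17.931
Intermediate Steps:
S = 13/29 (S = ((3 - 5) + 15)/29 = (-2 + 15)*(1/29) = 13*(1/29) = 13/29 ≈ 0.44828)
S*n = (13/29)*40 = 520/29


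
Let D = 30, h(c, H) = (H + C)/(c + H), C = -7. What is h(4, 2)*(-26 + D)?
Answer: -10/3 ≈ -3.3333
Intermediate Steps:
h(c, H) = (-7 + H)/(H + c) (h(c, H) = (H - 7)/(c + H) = (-7 + H)/(H + c))
h(4, 2)*(-26 + D) = ((-7 + 2)/(2 + 4))*(-26 + 30) = (-5/6)*4 = ((⅙)*(-5))*4 = -⅚*4 = -10/3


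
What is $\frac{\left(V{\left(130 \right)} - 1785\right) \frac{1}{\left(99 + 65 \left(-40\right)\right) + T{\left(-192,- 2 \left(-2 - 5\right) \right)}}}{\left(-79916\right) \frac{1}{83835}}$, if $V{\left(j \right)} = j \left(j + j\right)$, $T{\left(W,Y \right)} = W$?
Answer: $\frac{2683977525}{215213788} \approx 12.471$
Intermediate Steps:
$V{\left(j \right)} = 2 j^{2}$ ($V{\left(j \right)} = j 2 j = 2 j^{2}$)
$\frac{\left(V{\left(130 \right)} - 1785\right) \frac{1}{\left(99 + 65 \left(-40\right)\right) + T{\left(-192,- 2 \left(-2 - 5\right) \right)}}}{\left(-79916\right) \frac{1}{83835}} = \frac{\left(2 \cdot 130^{2} - 1785\right) \frac{1}{\left(99 + 65 \left(-40\right)\right) - 192}}{\left(-79916\right) \frac{1}{83835}} = \frac{\left(2 \cdot 16900 - 1785\right) \frac{1}{\left(99 - 2600\right) - 192}}{\left(-79916\right) \frac{1}{83835}} = \frac{\left(33800 - 1785\right) \frac{1}{-2501 - 192}}{- \frac{79916}{83835}} = \frac{32015}{-2693} \left(- \frac{83835}{79916}\right) = 32015 \left(- \frac{1}{2693}\right) \left(- \frac{83835}{79916}\right) = \left(- \frac{32015}{2693}\right) \left(- \frac{83835}{79916}\right) = \frac{2683977525}{215213788}$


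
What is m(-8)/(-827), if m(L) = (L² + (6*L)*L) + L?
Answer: -440/827 ≈ -0.53204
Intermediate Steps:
m(L) = L + 7*L² (m(L) = (L² + 6*L²) + L = 7*L² + L = L + 7*L²)
m(-8)/(-827) = -8*(1 + 7*(-8))/(-827) = -8*(1 - 56)*(-1/827) = -8*(-55)*(-1/827) = 440*(-1/827) = -440/827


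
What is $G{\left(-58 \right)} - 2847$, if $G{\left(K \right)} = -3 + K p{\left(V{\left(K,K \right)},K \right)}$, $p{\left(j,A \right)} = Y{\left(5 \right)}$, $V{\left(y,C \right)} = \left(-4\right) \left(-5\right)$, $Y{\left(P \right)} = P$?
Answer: $-3140$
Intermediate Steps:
$V{\left(y,C \right)} = 20$
$p{\left(j,A \right)} = 5$
$G{\left(K \right)} = -3 + 5 K$ ($G{\left(K \right)} = -3 + K 5 = -3 + 5 K$)
$G{\left(-58 \right)} - 2847 = \left(-3 + 5 \left(-58\right)\right) - 2847 = \left(-3 - 290\right) - 2847 = -293 - 2847 = -3140$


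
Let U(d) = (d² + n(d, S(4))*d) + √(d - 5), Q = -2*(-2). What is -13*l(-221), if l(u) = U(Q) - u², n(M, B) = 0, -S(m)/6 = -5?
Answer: 634725 - 13*I ≈ 6.3473e+5 - 13.0*I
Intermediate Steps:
S(m) = 30 (S(m) = -6*(-5) = 30)
Q = 4
U(d) = d² + √(-5 + d) (U(d) = (d² + 0*d) + √(d - 5) = (d² + 0) + √(-5 + d) = d² + √(-5 + d))
l(u) = 16 + I - u² (l(u) = (4² + √(-5 + 4)) - u² = (16 + √(-1)) - u² = (16 + I) - u² = 16 + I - u²)
-13*l(-221) = -13*(16 + I - 1*(-221)²) = -13*(16 + I - 1*48841) = -13*(16 + I - 48841) = -13*(-48825 + I) = 634725 - 13*I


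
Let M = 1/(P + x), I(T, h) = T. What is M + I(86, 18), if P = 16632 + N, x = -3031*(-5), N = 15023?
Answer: 4025661/46810 ≈ 86.000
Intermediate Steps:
x = 15155
P = 31655 (P = 16632 + 15023 = 31655)
M = 1/46810 (M = 1/(31655 + 15155) = 1/46810 ≈ 2.1363e-5)
M + I(86, 18) = 1/46810 + 86 = 4025661/46810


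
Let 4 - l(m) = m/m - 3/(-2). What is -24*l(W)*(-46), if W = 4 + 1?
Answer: 1656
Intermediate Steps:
W = 5
l(m) = 3/2 (l(m) = 4 - (m/m - 3/(-2)) = 4 - (1 - 3*(-½)) = 4 - (1 + 3/2) = 4 - 1*5/2 = 4 - 5/2 = 3/2)
-24*l(W)*(-46) = -24*3/2*(-46) = -36*(-46) = 1656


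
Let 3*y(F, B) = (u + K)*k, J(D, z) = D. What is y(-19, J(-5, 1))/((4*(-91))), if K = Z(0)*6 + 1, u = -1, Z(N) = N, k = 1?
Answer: 0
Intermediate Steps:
K = 1 (K = 0*6 + 1 = 0 + 1 = 1)
y(F, B) = 0 (y(F, B) = ((-1 + 1)*1)/3 = (0*1)/3 = (⅓)*0 = 0)
y(-19, J(-5, 1))/((4*(-91))) = 0/((4*(-91))) = 0/(-364) = 0*(-1/364) = 0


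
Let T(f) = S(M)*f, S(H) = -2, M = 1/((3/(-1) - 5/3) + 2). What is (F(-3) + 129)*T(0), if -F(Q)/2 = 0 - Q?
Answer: 0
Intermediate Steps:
M = -3/8 (M = 1/((3*(-1) - 5*⅓) + 2) = 1/((-3 - 5/3) + 2) = 1/(-14/3 + 2) = 1/(-8/3) = -3/8 ≈ -0.37500)
F(Q) = 2*Q (F(Q) = -2*(0 - Q) = -(-2)*Q = 2*Q)
T(f) = -2*f
(F(-3) + 129)*T(0) = (2*(-3) + 129)*(-2*0) = (-6 + 129)*0 = 123*0 = 0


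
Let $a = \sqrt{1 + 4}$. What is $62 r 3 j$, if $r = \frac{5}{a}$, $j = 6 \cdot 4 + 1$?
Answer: $4650 \sqrt{5} \approx 10398.0$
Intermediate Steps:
$a = \sqrt{5} \approx 2.2361$
$j = 25$ ($j = 24 + 1 = 25$)
$r = \sqrt{5}$ ($r = \frac{5}{\sqrt{5}} = 5 \frac{\sqrt{5}}{5} = \sqrt{5} \approx 2.2361$)
$62 r 3 j = 62 \sqrt{5} \cdot 3 \cdot 25 = 62 \cdot 3 \sqrt{5} \cdot 25 = 186 \sqrt{5} \cdot 25 = 4650 \sqrt{5}$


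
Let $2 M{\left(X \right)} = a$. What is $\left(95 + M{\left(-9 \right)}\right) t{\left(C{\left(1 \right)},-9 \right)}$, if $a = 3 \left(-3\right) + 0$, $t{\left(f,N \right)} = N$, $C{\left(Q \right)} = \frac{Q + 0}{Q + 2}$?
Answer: $- \frac{1629}{2} \approx -814.5$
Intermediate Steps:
$C{\left(Q \right)} = \frac{Q}{2 + Q}$
$a = -9$ ($a = -9 + 0 = -9$)
$M{\left(X \right)} = - \frac{9}{2}$ ($M{\left(X \right)} = \frac{1}{2} \left(-9\right) = - \frac{9}{2}$)
$\left(95 + M{\left(-9 \right)}\right) t{\left(C{\left(1 \right)},-9 \right)} = \left(95 - \frac{9}{2}\right) \left(-9\right) = \frac{181}{2} \left(-9\right) = - \frac{1629}{2}$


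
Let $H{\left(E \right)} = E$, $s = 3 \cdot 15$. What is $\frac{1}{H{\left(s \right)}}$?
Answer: $\frac{1}{45} \approx 0.022222$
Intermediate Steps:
$s = 45$
$\frac{1}{H{\left(s \right)}} = \frac{1}{45}$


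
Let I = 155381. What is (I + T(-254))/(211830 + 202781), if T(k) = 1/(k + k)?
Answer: 78933547/210622388 ≈ 0.37476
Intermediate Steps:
T(k) = 1/(2*k)
(I + T(-254))/(211830 + 202781) = (155381 + (½)/(-254))/(211830 + 202781) = (155381 + (½)*(-1/254))/414611 = (155381 - 1/508)*(1/414611) = (78933547/508)*(1/414611) = 78933547/210622388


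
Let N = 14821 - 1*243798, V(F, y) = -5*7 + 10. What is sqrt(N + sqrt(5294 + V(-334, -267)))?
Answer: sqrt(-228977 + sqrt(5269)) ≈ 478.44*I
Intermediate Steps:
V(F, y) = -25 (V(F, y) = -35 + 10 = -25)
N = -228977 (N = 14821 - 243798 = -228977)
sqrt(N + sqrt(5294 + V(-334, -267))) = sqrt(-228977 + sqrt(5294 - 25)) = sqrt(-228977 + sqrt(5269))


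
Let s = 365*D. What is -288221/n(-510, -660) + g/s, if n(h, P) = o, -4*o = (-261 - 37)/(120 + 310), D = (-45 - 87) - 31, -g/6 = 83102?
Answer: -14746954926512/8864755 ≈ -1.6635e+6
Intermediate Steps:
g = -498612 (g = -6*83102 = -498612)
D = -163 (D = -132 - 31 = -163)
s = -59495 (s = 365*(-163) = -59495)
o = 149/860 (o = -(-261 - 37)/(4*(120 + 310)) = -(-149)/(2*430) = -¼*(-149/215) = 149/860 ≈ 0.17326)
n(h, P) = 149/860
-288221/n(-510, -660) + g/s = -288221/149/860 - 498612/(-59495) = -288221*860/149 - 498612*(-1/59495) = -247870060/149 + 498612/59495 = -14746954926512/8864755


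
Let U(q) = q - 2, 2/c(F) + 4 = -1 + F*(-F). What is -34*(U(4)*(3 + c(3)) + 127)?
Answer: -31586/7 ≈ -4512.3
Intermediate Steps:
c(F) = 2/(-5 - F²) (c(F) = 2/(-4 + (-1 + F*(-F))) = 2/(-4 + (-1 - F²)) = 2/(-5 - F²))
U(q) = -2 + q
-34*(U(4)*(3 + c(3)) + 127) = -34*((-2 + 4)*(3 - 2/(5 + 3²)) + 127) = -34*(2*(3 - 2/(5 + 9)) + 127) = -34*(2*(3 - 2/14) + 127) = -34*(2*(3 - 2*1/14) + 127) = -34*(2*(3 - ⅐) + 127) = -34*(2*(20/7) + 127) = -34*(40/7 + 127) = -34*929/7 = -31586/7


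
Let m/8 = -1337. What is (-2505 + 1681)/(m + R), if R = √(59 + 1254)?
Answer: 8813504/114403103 + 824*√1313/114403103 ≈ 0.077300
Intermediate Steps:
m = -10696 (m = 8*(-1337) = -10696)
R = √1313 ≈ 36.235
(-2505 + 1681)/(m + R) = (-2505 + 1681)/(-10696 + √1313) = -824/(-10696 + √1313)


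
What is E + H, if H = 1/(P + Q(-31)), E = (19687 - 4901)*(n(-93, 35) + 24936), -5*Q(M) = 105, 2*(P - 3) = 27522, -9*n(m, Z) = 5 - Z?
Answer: 5067772240789/13743 ≈ 3.6875e+8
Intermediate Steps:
n(m, Z) = -5/9 + Z/9 (n(m, Z) = -(5 - Z)/9 = -5/9 + Z/9)
P = 13764 (P = 3 + (½)*27522 = 3 + 13761 = 13764)
Q(M) = -21 (Q(M) = -⅕*105 = -21)
E = 1106258948/3 (E = (19687 - 4901)*((-5/9 + (⅑)*35) + 24936) = 14786*((-5/9 + 35/9) + 24936) = 14786*(10/3 + 24936) = 14786*(74818/3) = 1106258948/3 ≈ 3.6875e+8)
H = 1/13743 (H = 1/(13764 - 21) = 1/13743 ≈ 7.2764e-5)
E + H = 1106258948/3 + 1/13743 = 5067772240789/13743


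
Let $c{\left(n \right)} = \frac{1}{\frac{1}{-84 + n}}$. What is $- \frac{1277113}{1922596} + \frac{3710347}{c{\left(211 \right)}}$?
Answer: $\frac{7133336107461}{244169692} \approx 29215.0$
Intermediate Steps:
$c{\left(n \right)} = -84 + n$
$- \frac{1277113}{1922596} + \frac{3710347}{c{\left(211 \right)}} = - \frac{1277113}{1922596} + \frac{3710347}{-84 + 211} = \left(-1277113\right) \frac{1}{1922596} + \frac{3710347}{127} = - \frac{1277113}{1922596} + 3710347 \cdot \frac{1}{127} = - \frac{1277113}{1922596} + \frac{3710347}{127} = \frac{7133336107461}{244169692}$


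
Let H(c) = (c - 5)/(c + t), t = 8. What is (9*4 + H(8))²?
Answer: 335241/256 ≈ 1309.5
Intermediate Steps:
H(c) = (-5 + c)/(8 + c) (H(c) = (c - 5)/(c + 8) = (-5 + c)/(8 + c))
(9*4 + H(8))² = (9*4 + (-5 + 8)/(8 + 8))² = (36 + 3/16)² = (579/16)² = 335241/256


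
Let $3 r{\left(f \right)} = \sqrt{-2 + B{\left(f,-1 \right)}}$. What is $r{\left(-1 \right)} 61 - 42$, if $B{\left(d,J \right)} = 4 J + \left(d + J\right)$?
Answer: $-42 + \frac{122 i \sqrt{2}}{3} \approx -42.0 + 57.511 i$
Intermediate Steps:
$B{\left(d,J \right)} = d + 5 J$ ($B{\left(d,J \right)} = 4 J + \left(J + d\right) = d + 5 J$)
$r{\left(f \right)} = \frac{\sqrt{-7 + f}}{3}$ ($r{\left(f \right)} = \frac{\sqrt{-2 + \left(f + 5 \left(-1\right)\right)}}{3} = \frac{\sqrt{-2 + \left(f - 5\right)}}{3} = \frac{\sqrt{-2 + \left(-5 + f\right)}}{3} = \frac{\sqrt{-7 + f}}{3}$)
$r{\left(-1 \right)} 61 - 42 = \frac{\sqrt{-7 - 1}}{3} \cdot 61 - 42 = \frac{\sqrt{-8}}{3} \cdot 61 - 42 = \frac{2 i \sqrt{2}}{3} \cdot 61 - 42 = \frac{122 i \sqrt{2}}{3} - 42 = -42 + \frac{122 i \sqrt{2}}{3}$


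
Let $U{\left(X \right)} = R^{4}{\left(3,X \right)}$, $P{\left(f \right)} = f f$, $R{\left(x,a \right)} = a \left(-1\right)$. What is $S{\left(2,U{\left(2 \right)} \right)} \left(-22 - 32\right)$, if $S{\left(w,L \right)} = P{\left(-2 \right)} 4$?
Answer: $-864$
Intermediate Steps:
$R{\left(x,a \right)} = - a$
$P{\left(f \right)} = f^{2}$
$U{\left(X \right)} = X^{4}$ ($U{\left(X \right)} = \left(- X\right)^{4} = X^{4}$)
$S{\left(w,L \right)} = 16$ ($S{\left(w,L \right)} = \left(-2\right)^{2} \cdot 4 = 4 \cdot 4 = 16$)
$S{\left(2,U{\left(2 \right)} \right)} \left(-22 - 32\right) = 16 \left(-22 - 32\right) = 16 \left(-54\right) = -864$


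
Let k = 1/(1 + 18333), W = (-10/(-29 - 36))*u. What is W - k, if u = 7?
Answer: 256663/238342 ≈ 1.0769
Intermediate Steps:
W = 14/13 (W = (-10/(-29 - 36))*7 = (-10/(-65))*7 = -1/65*(-10)*7 = (2/13)*7 = 14/13 ≈ 1.0769)
k = 1/18334 ≈ 5.4543e-5
W - k = 14/13 - 1*1/18334 = 14/13 - 1/18334 = 256663/238342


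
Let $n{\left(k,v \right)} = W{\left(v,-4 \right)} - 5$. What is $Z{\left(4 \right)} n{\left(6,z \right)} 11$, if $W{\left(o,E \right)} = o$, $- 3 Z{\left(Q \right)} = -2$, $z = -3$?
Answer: $- \frac{176}{3} \approx -58.667$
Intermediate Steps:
$Z{\left(Q \right)} = \frac{2}{3}$ ($Z{\left(Q \right)} = \left(- \frac{1}{3}\right) \left(-2\right) = \frac{2}{3}$)
$n{\left(k,v \right)} = -5 + v$ ($n{\left(k,v \right)} = v - 5 = -5 + v$)
$Z{\left(4 \right)} n{\left(6,z \right)} 11 = \frac{2 \left(-5 - 3\right)}{3} \cdot 11 = \frac{2}{3} \left(-8\right) 11 = \left(- \frac{16}{3}\right) 11 = - \frac{176}{3}$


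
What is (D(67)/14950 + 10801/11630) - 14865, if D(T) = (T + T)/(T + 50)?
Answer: -30237407041493/2034261450 ≈ -14864.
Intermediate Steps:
D(T) = 2*T/(50 + T) (D(T) = (2*T)/(50 + T) = 2*T/(50 + T))
(D(67)/14950 + 10801/11630) - 14865 = ((2*67/(50 + 67))/14950 + 10801/11630) - 14865 = ((2*67/117)*(1/14950) + 10801*(1/11630)) - 14865 = ((2*67*(1/117))*(1/14950) + 10801/11630) - 14865 = ((134/117)*(1/14950) + 10801/11630) - 14865 = (67/874575 + 10801/11630) - 14865 = 1889412757/2034261450 - 14865 = -30237407041493/2034261450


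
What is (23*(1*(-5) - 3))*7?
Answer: -1288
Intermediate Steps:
(23*(1*(-5) - 3))*7 = (23*(-5 - 3))*7 = (23*(-8))*7 = -184*7 = -1288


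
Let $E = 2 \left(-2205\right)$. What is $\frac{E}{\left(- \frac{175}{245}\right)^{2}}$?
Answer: $- \frac{43218}{5} \approx -8643.6$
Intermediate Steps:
$E = -4410$
$\frac{E}{\left(- \frac{175}{245}\right)^{2}} = - \frac{4410}{\left(- \frac{175}{245}\right)^{2}} = - \frac{4410}{\left(\left(-175\right) \frac{1}{245}\right)^{2}} = - \frac{4410}{\left(- \frac{5}{7}\right)^{2}} = - \frac{4410}{\frac{25}{49}} = \left(-4410\right) \frac{49}{25} = - \frac{43218}{5}$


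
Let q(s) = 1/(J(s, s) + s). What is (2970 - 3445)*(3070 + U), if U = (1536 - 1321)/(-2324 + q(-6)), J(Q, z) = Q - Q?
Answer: -4066936700/2789 ≈ -1.4582e+6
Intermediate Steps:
J(Q, z) = 0
q(s) = 1/s (q(s) = 1/(0 + s) = 1/s)
U = -258/2789 (U = (1536 - 1321)/(-2324 + 1/(-6)) = 215/(-2324 - ⅙) = 215/(-13945/6) = 215*(-6/13945) = -258/2789 ≈ -0.092506)
(2970 - 3445)*(3070 + U) = (2970 - 3445)*(3070 - 258/2789) = -475*8561972/2789 = -4066936700/2789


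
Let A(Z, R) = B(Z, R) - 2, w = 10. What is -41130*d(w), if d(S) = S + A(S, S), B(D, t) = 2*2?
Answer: -493560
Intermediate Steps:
B(D, t) = 4
A(Z, R) = 2 (A(Z, R) = 4 - 2 = 2)
d(S) = 2 + S (d(S) = S + 2 = 2 + S)
-41130*d(w) = -41130*(2 + 10) = -41130*12 = -493560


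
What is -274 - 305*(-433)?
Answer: 131791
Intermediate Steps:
-274 - 305*(-433) = -274 + 132065 = 131791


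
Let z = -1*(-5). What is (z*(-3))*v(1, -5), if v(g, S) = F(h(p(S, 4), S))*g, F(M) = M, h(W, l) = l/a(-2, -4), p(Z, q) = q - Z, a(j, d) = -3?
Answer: -25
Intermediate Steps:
h(W, l) = -l/3 (h(W, l) = l/(-3) = l*(-1/3) = -l/3)
v(g, S) = -S*g/3 (v(g, S) = (-S/3)*g = -S*g/3)
z = 5
(z*(-3))*v(1, -5) = (5*(-3))*(-1/3*(-5)*1) = -15*5/3 = -25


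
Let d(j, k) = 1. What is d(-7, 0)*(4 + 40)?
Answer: 44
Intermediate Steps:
d(-7, 0)*(4 + 40) = 1*(4 + 40) = 1*44 = 44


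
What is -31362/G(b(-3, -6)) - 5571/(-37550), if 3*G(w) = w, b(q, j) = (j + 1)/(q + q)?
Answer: -4239509589/37550 ≈ -1.1290e+5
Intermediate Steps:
b(q, j) = (1 + j)/(2*q) (b(q, j) = (1 + j)/((2*q)) = (1 + j)*(1/(2*q)) = (1 + j)/(2*q))
G(w) = w/3
-31362/G(b(-3, -6)) - 5571/(-37550) = -31362*(-18/(1 - 6)) - 5571/(-37550) = -31362/(((½)*(-⅓)*(-5))/3) - 5571*(-1/37550) = -31362/((⅓)*(⅚)) + 5571/37550 = -31362/5/18 + 5571/37550 = -31362*18/5 + 5571/37550 = -564516/5 + 5571/37550 = -4239509589/37550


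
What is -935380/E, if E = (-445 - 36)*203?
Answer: 935380/97643 ≈ 9.5796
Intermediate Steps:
E = -97643 (E = -481*203 = -97643)
-935380/E = -935380/(-97643) = -935380*(-1/97643) = 935380/97643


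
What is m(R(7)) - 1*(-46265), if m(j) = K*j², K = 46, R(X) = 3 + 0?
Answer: 46679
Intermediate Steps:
R(X) = 3
m(j) = 46*j²
m(R(7)) - 1*(-46265) = 46*3² - 1*(-46265) = 46*9 + 46265 = 414 + 46265 = 46679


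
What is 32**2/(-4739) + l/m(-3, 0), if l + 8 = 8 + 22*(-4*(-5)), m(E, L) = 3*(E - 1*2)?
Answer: -420104/14217 ≈ -29.549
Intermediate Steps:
m(E, L) = -6 + 3*E (m(E, L) = 3*(E - 2) = 3*(-2 + E) = -6 + 3*E)
l = 440 (l = -8 + (8 + 22*(-4*(-5))) = -8 + (8 + 22*20) = -8 + (8 + 440) = -8 + 448 = 440)
32**2/(-4739) + l/m(-3, 0) = 32**2/(-4739) + 440/(-6 + 3*(-3)) = 1024*(-1/4739) + 440/(-6 - 9) = -1024/4739 + 440/(-15) = -1024/4739 + 440*(-1/15) = -1024/4739 - 88/3 = -420104/14217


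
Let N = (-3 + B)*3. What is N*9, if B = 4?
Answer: 27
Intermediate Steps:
N = 3 (N = (-3 + 4)*3 = 1*3 = 3)
N*9 = 3*9 = 27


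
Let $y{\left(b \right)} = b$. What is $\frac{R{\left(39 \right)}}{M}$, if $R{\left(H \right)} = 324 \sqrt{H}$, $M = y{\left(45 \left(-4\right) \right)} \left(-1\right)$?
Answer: $\frac{9 \sqrt{39}}{5} \approx 11.241$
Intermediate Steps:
$M = 180$ ($M = 45 \left(-4\right) \left(-1\right) = \left(-180\right) \left(-1\right) = 180$)
$\frac{R{\left(39 \right)}}{M} = \frac{324 \sqrt{39}}{180} = 324 \sqrt{39} \cdot \frac{1}{180} = \frac{9 \sqrt{39}}{5}$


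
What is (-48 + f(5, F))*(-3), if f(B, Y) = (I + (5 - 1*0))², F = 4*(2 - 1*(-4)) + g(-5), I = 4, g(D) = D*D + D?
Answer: -99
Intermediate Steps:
g(D) = D + D² (g(D) = D² + D = D + D²)
F = 44 (F = 4*(2 - 1*(-4)) - 5*(1 - 5) = 4*(2 + 4) - 5*(-4) = 4*6 + 20 = 24 + 20 = 44)
f(B, Y) = 81 (f(B, Y) = (4 + (5 - 1*0))² = (4 + (5 + 0))² = (4 + 5)² = 9² = 81)
(-48 + f(5, F))*(-3) = (-48 + 81)*(-3) = 33*(-3) = -99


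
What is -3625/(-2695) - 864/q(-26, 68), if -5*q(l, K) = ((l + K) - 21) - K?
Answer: -2294405/25333 ≈ -90.570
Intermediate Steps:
q(l, K) = 21/5 - l/5 (q(l, K) = -(((l + K) - 21) - K)/5 = -(((K + l) - 21) - K)/5 = -((-21 + K + l) - K)/5 = -(-21 + l)/5 = 21/5 - l/5)
-3625/(-2695) - 864/q(-26, 68) = -3625/(-2695) - 864/(21/5 - ⅕*(-26)) = -3625*(-1/2695) - 864/(21/5 + 26/5) = 725/539 - 864/47/5 = 725/539 - 864*5/47 = 725/539 - 4320/47 = -2294405/25333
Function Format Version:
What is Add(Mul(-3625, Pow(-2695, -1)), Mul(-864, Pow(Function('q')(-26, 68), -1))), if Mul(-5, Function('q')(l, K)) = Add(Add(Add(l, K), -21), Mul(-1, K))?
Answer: Rational(-2294405, 25333) ≈ -90.570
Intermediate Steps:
Function('q')(l, K) = Add(Rational(21, 5), Mul(Rational(-1, 5), l)) (Function('q')(l, K) = Mul(Rational(-1, 5), Add(Add(Add(l, K), -21), Mul(-1, K))) = Mul(Rational(-1, 5), Add(Add(Add(K, l), -21), Mul(-1, K))) = Mul(Rational(-1, 5), Add(Add(-21, K, l), Mul(-1, K))) = Mul(Rational(-1, 5), Add(-21, l)) = Add(Rational(21, 5), Mul(Rational(-1, 5), l)))
Add(Mul(-3625, Pow(-2695, -1)), Mul(-864, Pow(Function('q')(-26, 68), -1))) = Add(Mul(-3625, Pow(-2695, -1)), Mul(-864, Pow(Add(Rational(21, 5), Mul(Rational(-1, 5), -26)), -1))) = Add(Mul(-3625, Rational(-1, 2695)), Mul(-864, Pow(Add(Rational(21, 5), Rational(26, 5)), -1))) = Add(Rational(725, 539), Mul(-864, Pow(Rational(47, 5), -1))) = Add(Rational(725, 539), Mul(-864, Rational(5, 47))) = Add(Rational(725, 539), Rational(-4320, 47)) = Rational(-2294405, 25333)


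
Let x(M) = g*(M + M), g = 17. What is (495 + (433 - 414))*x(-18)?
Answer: -314568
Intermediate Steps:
x(M) = 34*M (x(M) = 17*(M + M) = 17*(2*M) = 34*M)
(495 + (433 - 414))*x(-18) = (495 + (433 - 414))*(34*(-18)) = (495 + 19)*(-612) = 514*(-612) = -314568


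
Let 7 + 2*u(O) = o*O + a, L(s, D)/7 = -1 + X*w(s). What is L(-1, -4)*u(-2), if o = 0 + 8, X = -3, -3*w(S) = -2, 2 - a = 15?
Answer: 378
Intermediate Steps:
a = -13 (a = 2 - 1*15 = 2 - 15 = -13)
w(S) = ⅔ (w(S) = -⅓*(-2) = ⅔)
L(s, D) = -21 (L(s, D) = 7*(-1 - 3*⅔) = 7*(-1 - 2) = 7*(-3) = -21)
o = 8
u(O) = -10 + 4*O (u(O) = -7/2 + (8*O - 13)/2 = -7/2 + (-13 + 8*O)/2 = -7/2 + (-13/2 + 4*O) = -10 + 4*O)
L(-1, -4)*u(-2) = -21*(-10 + 4*(-2)) = -21*(-10 - 8) = -21*(-18) = 378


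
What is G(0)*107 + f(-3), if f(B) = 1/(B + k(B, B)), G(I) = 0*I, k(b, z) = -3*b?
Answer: ⅙ ≈ 0.16667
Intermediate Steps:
G(I) = 0
f(B) = -1/(2*B) (f(B) = 1/(B - 3*B) = 1/(-2*B) = -1/(2*B))
G(0)*107 + f(-3) = 0*107 - ½/(-3) = 0 - ½*(-⅓) = 0 + ⅙ = ⅙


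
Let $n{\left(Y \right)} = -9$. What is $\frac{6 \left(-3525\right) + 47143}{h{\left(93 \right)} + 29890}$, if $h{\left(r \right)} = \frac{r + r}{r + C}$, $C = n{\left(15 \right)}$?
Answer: $\frac{363902}{418491} \approx 0.86956$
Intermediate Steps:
$C = -9$
$h{\left(r \right)} = \frac{2 r}{-9 + r}$ ($h{\left(r \right)} = \frac{r + r}{r - 9} = \frac{2 r}{-9 + r}$)
$\frac{6 \left(-3525\right) + 47143}{h{\left(93 \right)} + 29890} = \frac{6 \left(-3525\right) + 47143}{2 \cdot 93 \frac{1}{-9 + 93} + 29890} = \frac{-21150 + 47143}{2 \cdot 93 \cdot \frac{1}{84} + 29890} = \frac{25993}{2 \cdot 93 \cdot \frac{1}{84} + 29890} = \frac{25993}{\frac{31}{14} + 29890} = \frac{25993}{\frac{418491}{14}} = 25993 \cdot \frac{14}{418491} = \frac{363902}{418491}$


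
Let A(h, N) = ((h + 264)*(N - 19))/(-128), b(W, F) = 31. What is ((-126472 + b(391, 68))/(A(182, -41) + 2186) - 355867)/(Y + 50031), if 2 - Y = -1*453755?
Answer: -13639202363/19305659948 ≈ -0.70649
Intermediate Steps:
A(h, N) = -(-19 + N)*(264 + h)/128 (A(h, N) = ((264 + h)*(-19 + N))*(-1/128) = ((-19 + N)*(264 + h))*(-1/128) = -(-19 + N)*(264 + h)/128)
Y = 453757 (Y = 2 - (-1)*453755 = 2 - 1*(-453755) = 2 + 453755 = 453757)
((-126472 + b(391, 68))/(A(182, -41) + 2186) - 355867)/(Y + 50031) = ((-126472 + 31)/((627/16 - 33/16*(-41) + (19/128)*182 - 1/128*(-41)*182) + 2186) - 355867)/(453757 + 50031) = (-126441/((627/16 + 1353/16 + 1729/64 + 3731/64) + 2186) - 355867)/503788 = (-126441/(3345/16 + 2186) - 355867)*(1/503788) = (-126441/38321/16 - 355867)*(1/503788) = (-126441*16/38321 - 355867)*(1/503788) = (-2023056/38321 - 355867)*(1/503788) = -13639202363/38321*1/503788 = -13639202363/19305659948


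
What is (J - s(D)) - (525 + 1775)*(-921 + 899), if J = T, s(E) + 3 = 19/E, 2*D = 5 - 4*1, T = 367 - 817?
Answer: 50115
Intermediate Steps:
T = -450
D = 1/2 (D = (5 - 4*1)/2 = (5 - 4)/2 = (1/2)*1 = 1/2 ≈ 0.50000)
s(E) = -3 + 19/E
J = -450
(J - s(D)) - (525 + 1775)*(-921 + 899) = (-450 - (-3 + 19/(1/2))) - (525 + 1775)*(-921 + 899) = (-450 - (-3 + 19*2)) - 2300*(-22) = (-450 - (-3 + 38)) - 1*(-50600) = (-450 - 1*35) + 50600 = (-450 - 35) + 50600 = -485 + 50600 = 50115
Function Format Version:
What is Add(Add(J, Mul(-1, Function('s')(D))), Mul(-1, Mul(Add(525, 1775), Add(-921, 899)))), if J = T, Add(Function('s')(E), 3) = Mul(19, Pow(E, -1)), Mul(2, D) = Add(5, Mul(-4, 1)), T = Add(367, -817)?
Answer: 50115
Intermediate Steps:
T = -450
D = Rational(1, 2) (D = Mul(Rational(1, 2), Add(5, Mul(-4, 1))) = Mul(Rational(1, 2), Add(5, -4)) = Mul(Rational(1, 2), 1) = Rational(1, 2) ≈ 0.50000)
Function('s')(E) = Add(-3, Mul(19, Pow(E, -1)))
J = -450
Add(Add(J, Mul(-1, Function('s')(D))), Mul(-1, Mul(Add(525, 1775), Add(-921, 899)))) = Add(Add(-450, Mul(-1, Add(-3, Mul(19, Pow(Rational(1, 2), -1))))), Mul(-1, Mul(Add(525, 1775), Add(-921, 899)))) = Add(Add(-450, Mul(-1, Add(-3, Mul(19, 2)))), Mul(-1, Mul(2300, -22))) = Add(Add(-450, Mul(-1, Add(-3, 38))), Mul(-1, -50600)) = Add(Add(-450, Mul(-1, 35)), 50600) = Add(Add(-450, -35), 50600) = Add(-485, 50600) = 50115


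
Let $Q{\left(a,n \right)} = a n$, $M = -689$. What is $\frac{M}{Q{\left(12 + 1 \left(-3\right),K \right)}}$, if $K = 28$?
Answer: $- \frac{689}{252} \approx -2.7341$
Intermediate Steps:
$\frac{M}{Q{\left(12 + 1 \left(-3\right),K \right)}} = - \frac{689}{\left(12 + 1 \left(-3\right)\right) 28} = - \frac{689}{\left(12 - 3\right) 28} = - \frac{689}{9 \cdot 28} = - \frac{689}{252}$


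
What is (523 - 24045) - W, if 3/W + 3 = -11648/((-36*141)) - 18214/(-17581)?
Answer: -173625677929/7378571 ≈ -23531.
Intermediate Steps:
W = 66930867/7378571 (W = 3/(-3 + (-11648/((-36*141)) - 18214/(-17581))) = 3/(-3 + (-11648/(-5076) - 18214*(-1/17581))) = 3/(-3 + (-11648*(-1/5076) + 18214/17581)) = 3/(-3 + (2912/1269 + 18214/17581)) = 3/(-3 + 74309438/22310289) = 3/(7378571/22310289) = 3*(22310289/7378571) = 66930867/7378571 ≈ 9.0710)
(523 - 24045) - W = (523 - 24045) - 1*66930867/7378571 = -23522 - 66930867/7378571 = -173625677929/7378571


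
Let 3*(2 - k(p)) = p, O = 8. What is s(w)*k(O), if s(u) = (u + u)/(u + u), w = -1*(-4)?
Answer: -2/3 ≈ -0.66667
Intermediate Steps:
k(p) = 2 - p/3
w = 4
s(u) = 1 (s(u) = (2*u)/((2*u)) = (2*u)*(1/(2*u)) = 1)
s(w)*k(O) = 1*(2 - 1/3*8) = 1*(2 - 8/3) = 1*(-2/3) = -2/3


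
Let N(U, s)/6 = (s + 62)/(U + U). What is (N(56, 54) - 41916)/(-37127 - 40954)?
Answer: 195579/364378 ≈ 0.53675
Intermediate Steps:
N(U, s) = 3*(62 + s)/U (N(U, s) = 6*((s + 62)/(U + U)) = 6*((62 + s)/((2*U))) = 6*((62 + s)*(1/(2*U))) = 6*((62 + s)/(2*U)) = 3*(62 + s)/U)
(N(56, 54) - 41916)/(-37127 - 40954) = (3*(62 + 54)/56 - 41916)/(-37127 - 40954) = (3*(1/56)*116 - 41916)/(-78081) = (87/14 - 41916)*(-1/78081) = -586737/14*(-1/78081) = 195579/364378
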